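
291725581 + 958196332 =1249921913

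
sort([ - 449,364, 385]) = [-449, 364, 385]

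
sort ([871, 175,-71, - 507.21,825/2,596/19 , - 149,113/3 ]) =[- 507.21,  -  149 , - 71, 596/19,  113/3,175, 825/2,871]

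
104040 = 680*153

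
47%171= 47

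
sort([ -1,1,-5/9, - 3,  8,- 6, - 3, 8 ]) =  [ - 6,-3, - 3,- 1, - 5/9,  1,  8, 8] 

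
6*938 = 5628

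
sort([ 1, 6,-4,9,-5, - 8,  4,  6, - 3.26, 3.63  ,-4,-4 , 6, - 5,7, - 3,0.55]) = [-8, - 5, - 5,-4,  -  4 ,-4,  -  3.26,-3,0.55,1,  3.63,4,6 , 6,6,  7,9] 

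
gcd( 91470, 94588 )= 2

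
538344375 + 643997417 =1182341792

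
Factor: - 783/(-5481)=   7^ ( - 1 ) = 1/7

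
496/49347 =496/49347 = 0.01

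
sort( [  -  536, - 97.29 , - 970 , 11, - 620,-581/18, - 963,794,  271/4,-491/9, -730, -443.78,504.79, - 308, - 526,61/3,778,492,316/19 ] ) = [ - 970 , -963, - 730,-620, - 536, - 526, - 443.78, - 308,  -  97.29, - 491/9, - 581/18,11, 316/19,61/3,271/4 , 492,504.79, 778,794]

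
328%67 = 60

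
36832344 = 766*48084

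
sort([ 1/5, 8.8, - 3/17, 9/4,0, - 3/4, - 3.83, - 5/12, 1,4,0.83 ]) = [ - 3.83, - 3/4, - 5/12,  -  3/17, 0,  1/5, 0.83, 1, 9/4,4, 8.8]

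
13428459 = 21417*627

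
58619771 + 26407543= 85027314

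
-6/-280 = 3/140 = 0.02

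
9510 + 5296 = 14806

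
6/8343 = 2/2781 = 0.00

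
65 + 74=139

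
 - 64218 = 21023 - 85241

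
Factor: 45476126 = 2^1*131^1*173573^1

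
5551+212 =5763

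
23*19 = 437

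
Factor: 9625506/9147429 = 2^1 * 3^( - 1 ) * 11^1*29^1*47^1*53^(  -  1 )*107^1*127^(-1)*151^(-1) = 3208502/3049143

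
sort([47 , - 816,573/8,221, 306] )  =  [  -  816,47, 573/8,  221, 306]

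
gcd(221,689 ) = 13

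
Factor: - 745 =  - 5^1*149^1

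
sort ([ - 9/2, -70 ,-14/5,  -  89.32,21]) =[ - 89.32, - 70,-9/2, - 14/5, 21 ]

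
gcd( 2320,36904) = 8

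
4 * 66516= 266064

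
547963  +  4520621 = 5068584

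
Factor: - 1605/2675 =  - 3^1 * 5^( - 1 ) = - 3/5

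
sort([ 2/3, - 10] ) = [ - 10,2/3 ] 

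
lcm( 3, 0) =0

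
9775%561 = 238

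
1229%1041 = 188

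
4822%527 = 79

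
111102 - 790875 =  - 679773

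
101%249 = 101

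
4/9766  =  2/4883 = 0.00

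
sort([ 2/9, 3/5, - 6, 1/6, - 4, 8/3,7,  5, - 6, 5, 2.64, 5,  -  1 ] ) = [ - 6, - 6,- 4, - 1, 1/6, 2/9,3/5, 2.64 , 8/3, 5, 5, 5, 7]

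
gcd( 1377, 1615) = 17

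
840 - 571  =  269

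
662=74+588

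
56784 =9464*6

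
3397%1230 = 937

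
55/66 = 5/6= 0.83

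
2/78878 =1/39439 = 0.00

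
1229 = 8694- 7465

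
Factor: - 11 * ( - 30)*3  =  2^1*3^2*5^1*11^1 = 990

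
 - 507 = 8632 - 9139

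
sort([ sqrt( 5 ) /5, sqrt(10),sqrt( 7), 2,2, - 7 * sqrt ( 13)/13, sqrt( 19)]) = [-7*sqrt(13)/13 , sqrt(5 ) /5 , 2,2,  sqrt( 7),  sqrt(10), sqrt(19) ]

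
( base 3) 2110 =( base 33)20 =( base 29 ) 28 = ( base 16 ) 42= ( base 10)66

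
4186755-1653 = 4185102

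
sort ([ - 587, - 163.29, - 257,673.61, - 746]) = [ - 746,-587, - 257, - 163.29,  673.61]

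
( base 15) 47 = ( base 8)103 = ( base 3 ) 2111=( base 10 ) 67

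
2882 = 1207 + 1675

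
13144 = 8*1643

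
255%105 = 45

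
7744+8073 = 15817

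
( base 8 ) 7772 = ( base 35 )3bu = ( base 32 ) 3VQ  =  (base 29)4p1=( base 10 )4090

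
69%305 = 69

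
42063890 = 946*44465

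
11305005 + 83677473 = 94982478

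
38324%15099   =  8126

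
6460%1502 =452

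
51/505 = 51/505 =0.10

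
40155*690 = 27706950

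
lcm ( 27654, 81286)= 2682438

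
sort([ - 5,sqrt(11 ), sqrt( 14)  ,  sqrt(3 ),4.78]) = [ - 5, sqrt( 3),sqrt( 11 ), sqrt(14 ) , 4.78 ]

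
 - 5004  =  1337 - 6341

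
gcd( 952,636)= 4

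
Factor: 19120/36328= 10/19 = 2^1*5^1*19^( - 1 ) 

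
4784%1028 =672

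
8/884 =2/221= 0.01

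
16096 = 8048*2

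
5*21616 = 108080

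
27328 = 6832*4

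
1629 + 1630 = 3259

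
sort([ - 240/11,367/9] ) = [- 240/11, 367/9 ] 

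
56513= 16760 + 39753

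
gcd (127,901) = 1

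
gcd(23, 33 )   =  1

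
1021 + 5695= 6716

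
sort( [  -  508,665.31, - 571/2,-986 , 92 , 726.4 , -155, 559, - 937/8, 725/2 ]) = [ - 986, - 508, - 571/2, - 155, - 937/8,92,  725/2,559, 665.31,726.4] 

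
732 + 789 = 1521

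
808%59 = 41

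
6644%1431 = 920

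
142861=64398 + 78463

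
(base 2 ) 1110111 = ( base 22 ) 59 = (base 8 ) 167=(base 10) 119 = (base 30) 3T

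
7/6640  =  7/6640 = 0.00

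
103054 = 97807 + 5247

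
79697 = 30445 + 49252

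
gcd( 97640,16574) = 2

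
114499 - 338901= - 224402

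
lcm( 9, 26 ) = 234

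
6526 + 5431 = 11957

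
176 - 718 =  -542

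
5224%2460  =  304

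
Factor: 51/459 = 1/9= 3^( - 2) 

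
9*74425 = 669825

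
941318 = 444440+496878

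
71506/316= 226 + 45/158=226.28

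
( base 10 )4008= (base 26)5O4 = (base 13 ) 1A94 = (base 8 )7650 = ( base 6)30320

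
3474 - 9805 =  - 6331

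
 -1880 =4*(-470)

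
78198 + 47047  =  125245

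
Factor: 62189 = 62189^1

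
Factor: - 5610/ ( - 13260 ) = 11/26 =2^( - 1)*11^1*13^( - 1)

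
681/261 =227/87 = 2.61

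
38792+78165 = 116957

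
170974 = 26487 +144487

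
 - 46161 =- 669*69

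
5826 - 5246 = 580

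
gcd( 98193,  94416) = 3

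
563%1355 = 563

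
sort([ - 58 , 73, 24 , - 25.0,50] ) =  [ - 58, - 25.0,24,50, 73] 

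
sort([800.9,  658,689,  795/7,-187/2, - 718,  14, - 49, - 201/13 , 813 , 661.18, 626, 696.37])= [ - 718, - 187/2,-49  , - 201/13,14, 795/7,626, 658, 661.18,689 , 696.37,800.9 , 813]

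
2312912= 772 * 2996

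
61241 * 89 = 5450449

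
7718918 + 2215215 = 9934133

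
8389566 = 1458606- - 6930960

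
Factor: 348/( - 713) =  - 2^2*3^1*23^( - 1)*29^1*31^( - 1) 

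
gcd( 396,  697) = 1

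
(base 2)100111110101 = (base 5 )40144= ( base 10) 2549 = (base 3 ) 10111102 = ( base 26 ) 3k1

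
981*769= 754389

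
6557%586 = 111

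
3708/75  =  49+11/25 =49.44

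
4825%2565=2260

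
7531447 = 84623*89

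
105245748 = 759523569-654277821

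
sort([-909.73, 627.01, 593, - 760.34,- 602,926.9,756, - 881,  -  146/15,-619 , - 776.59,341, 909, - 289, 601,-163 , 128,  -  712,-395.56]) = [-909.73, - 881, -776.59,-760.34, - 712, -619,-602,  -  395.56, - 289, - 163 , - 146/15, 128, 341 , 593, 601,  627.01, 756,909, 926.9 ]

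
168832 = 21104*8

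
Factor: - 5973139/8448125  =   - 5^(-4)*7^ ( - 1)*1931^(-1)*5973139^1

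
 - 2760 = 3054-5814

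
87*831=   72297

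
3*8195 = 24585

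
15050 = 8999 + 6051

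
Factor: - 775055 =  - 5^1*379^1 *409^1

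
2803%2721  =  82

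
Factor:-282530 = -2^1*5^1*19^1*1487^1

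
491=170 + 321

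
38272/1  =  38272 = 38272.00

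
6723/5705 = 6723/5705 = 1.18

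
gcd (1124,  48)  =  4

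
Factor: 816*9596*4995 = 39112528320 =2^6 * 3^4*5^1*17^1* 37^1*2399^1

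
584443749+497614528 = 1082058277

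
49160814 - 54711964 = -5551150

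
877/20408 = 877/20408 = 0.04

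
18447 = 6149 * 3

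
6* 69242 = 415452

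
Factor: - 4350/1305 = - 10/3 = - 2^1*3^(-1 )*5^1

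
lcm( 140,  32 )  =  1120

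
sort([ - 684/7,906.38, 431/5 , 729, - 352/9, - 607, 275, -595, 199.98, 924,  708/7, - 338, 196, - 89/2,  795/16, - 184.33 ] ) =[ - 607,- 595,-338, - 184.33, - 684/7, - 89/2, - 352/9, 795/16, 431/5, 708/7, 196,  199.98,  275 , 729, 906.38,  924]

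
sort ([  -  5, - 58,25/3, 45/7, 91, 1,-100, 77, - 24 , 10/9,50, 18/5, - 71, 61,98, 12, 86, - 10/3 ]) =[ - 100, - 71, - 58,-24, - 5,  -  10/3, 1,10/9, 18/5,45/7, 25/3, 12, 50,  61, 77, 86,91, 98] 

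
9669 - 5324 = 4345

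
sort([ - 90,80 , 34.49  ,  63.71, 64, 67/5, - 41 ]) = [ - 90, - 41, 67/5,34.49,63.71,64 , 80]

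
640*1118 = 715520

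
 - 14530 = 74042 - 88572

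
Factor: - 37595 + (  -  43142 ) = -80737^1 = - 80737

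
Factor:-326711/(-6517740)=2^( - 2 ) *3^( - 1)*5^(-1)*7^1 * 11^1 *23^ ( -1 )*4243^1*4723^(-1) 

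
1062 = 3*354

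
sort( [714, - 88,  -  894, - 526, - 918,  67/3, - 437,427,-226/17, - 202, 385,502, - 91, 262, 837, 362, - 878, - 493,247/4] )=[-918, - 894,-878, - 526, - 493,  -  437, - 202,-91,- 88, - 226/17, 67/3, 247/4 , 262,362,385, 427, 502, 714, 837 ] 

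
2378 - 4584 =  - 2206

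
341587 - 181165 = 160422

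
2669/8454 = 2669/8454 =0.32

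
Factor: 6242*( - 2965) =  - 2^1*5^1 * 593^1*3121^1 =-18507530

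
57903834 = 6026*9609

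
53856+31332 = 85188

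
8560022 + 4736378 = 13296400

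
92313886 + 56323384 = 148637270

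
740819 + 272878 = 1013697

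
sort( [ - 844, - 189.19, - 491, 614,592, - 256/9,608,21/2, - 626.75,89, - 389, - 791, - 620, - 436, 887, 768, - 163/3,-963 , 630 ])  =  [ - 963, - 844, - 791, - 626.75, - 620 , - 491, - 436, - 389,-189.19,-163/3, - 256/9,21/2,89,592, 608,614,630, 768,  887]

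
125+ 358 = 483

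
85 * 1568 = 133280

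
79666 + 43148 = 122814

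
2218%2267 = 2218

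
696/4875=232/1625 = 0.14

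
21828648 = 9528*2291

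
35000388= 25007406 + 9992982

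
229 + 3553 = 3782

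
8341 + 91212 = 99553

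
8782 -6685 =2097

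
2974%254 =180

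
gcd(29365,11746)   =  5873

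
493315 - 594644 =-101329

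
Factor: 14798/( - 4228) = -7/2 = -2^ ( - 1) * 7^1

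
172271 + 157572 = 329843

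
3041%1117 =807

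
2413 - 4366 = -1953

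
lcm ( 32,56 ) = 224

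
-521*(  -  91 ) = 47411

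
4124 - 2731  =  1393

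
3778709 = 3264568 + 514141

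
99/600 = 33/200 = 0.17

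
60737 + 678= 61415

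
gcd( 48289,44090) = 1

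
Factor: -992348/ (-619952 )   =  248087/154988 = 2^( - 2 )*7^2*61^1 * 83^1*38747^( - 1)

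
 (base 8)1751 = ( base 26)1CD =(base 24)1HH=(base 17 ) 37f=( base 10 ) 1001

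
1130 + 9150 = 10280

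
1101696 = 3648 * 302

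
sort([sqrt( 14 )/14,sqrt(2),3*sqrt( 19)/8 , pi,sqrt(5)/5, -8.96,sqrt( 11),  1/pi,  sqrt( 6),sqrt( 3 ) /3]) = [ - 8.96,  sqrt(14)/14 , 1/pi, sqrt( 5 )/5,  sqrt( 3) /3,sqrt ( 2),3  *sqrt (19 ) /8, sqrt(6), pi, sqrt( 11)] 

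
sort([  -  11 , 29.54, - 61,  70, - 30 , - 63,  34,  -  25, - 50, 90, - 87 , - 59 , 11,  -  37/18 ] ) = [ - 87,-63,  -  61, - 59, - 50, - 30 , - 25,  -  11, - 37/18,11,29.54,34, 70, 90]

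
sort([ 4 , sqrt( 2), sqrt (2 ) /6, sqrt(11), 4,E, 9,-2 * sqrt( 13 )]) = [-2*sqrt( 13),sqrt( 2 ) /6, sqrt(2), E,  sqrt(11),4,4,  9]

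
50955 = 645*79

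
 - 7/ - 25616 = 7/25616 =0.00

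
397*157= 62329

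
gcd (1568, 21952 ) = 1568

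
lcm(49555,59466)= 297330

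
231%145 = 86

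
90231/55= 1640  +  31/55 = 1640.56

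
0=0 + 0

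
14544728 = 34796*418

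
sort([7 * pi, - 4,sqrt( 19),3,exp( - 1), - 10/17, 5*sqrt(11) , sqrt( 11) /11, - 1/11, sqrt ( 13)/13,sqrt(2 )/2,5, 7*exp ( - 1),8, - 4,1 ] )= [-4, - 4, - 10/17, - 1/11, sqrt(13 )/13,sqrt( 11) /11,exp( - 1), sqrt( 2)/2, 1,7*exp( - 1 ),3,sqrt ( 19 ),5, 8,5*sqrt( 11 ) , 7*pi]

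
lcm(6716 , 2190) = 100740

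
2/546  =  1/273 = 0.00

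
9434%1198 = 1048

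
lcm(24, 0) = 0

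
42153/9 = 14051/3= 4683.67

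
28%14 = 0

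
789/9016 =789/9016= 0.09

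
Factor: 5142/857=6= 2^1 * 3^1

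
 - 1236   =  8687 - 9923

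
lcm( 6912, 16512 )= 297216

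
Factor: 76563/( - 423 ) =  - 181=   - 181^1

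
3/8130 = 1/2710 = 0.00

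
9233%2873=614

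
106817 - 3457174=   -3350357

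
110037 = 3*36679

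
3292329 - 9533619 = - 6241290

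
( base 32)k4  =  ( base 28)N0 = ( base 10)644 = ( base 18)1he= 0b1010000100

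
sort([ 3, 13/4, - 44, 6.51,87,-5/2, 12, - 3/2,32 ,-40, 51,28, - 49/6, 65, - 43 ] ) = [ -44,- 43 , - 40, - 49/6, - 5/2,-3/2, 3,13/4, 6.51, 12, 28,  32,51, 65,87] 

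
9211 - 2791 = 6420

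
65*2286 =148590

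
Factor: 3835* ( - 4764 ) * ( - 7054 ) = 128876156760 = 2^3  *3^1 *5^1*13^1*59^1*397^1 * 3527^1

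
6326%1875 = 701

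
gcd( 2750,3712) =2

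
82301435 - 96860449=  - 14559014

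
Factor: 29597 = 17^1 * 1741^1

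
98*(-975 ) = -95550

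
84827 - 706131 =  - 621304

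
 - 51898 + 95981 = 44083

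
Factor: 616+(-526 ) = 2^1*3^2*5^1 = 90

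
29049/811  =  35+664/811 =35.82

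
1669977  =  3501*477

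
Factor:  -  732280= -2^3*5^1*18307^1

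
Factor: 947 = 947^1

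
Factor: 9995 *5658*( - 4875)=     -  2^1*3^2 * 5^4*13^1*23^1*41^1*1999^1= - 275689586250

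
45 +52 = 97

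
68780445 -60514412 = 8266033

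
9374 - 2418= 6956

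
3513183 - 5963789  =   - 2450606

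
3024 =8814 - 5790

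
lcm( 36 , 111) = 1332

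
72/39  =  24/13 = 1.85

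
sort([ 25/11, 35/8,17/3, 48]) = [ 25/11, 35/8, 17/3, 48 ]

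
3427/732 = 4 + 499/732 = 4.68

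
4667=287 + 4380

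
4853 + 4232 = 9085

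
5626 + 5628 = 11254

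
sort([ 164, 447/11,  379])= [447/11 , 164, 379]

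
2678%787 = 317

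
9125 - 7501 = 1624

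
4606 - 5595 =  - 989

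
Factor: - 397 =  - 397^1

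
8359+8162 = 16521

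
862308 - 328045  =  534263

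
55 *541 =29755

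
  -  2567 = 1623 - 4190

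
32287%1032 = 295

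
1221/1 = 1221 = 1221.00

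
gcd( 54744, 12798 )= 6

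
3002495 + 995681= 3998176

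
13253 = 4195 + 9058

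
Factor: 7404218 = 2^1 * 37^1*100057^1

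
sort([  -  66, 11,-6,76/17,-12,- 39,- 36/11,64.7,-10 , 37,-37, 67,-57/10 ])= [ - 66, - 39,-37,-12, - 10, - 6, - 57/10,-36/11,76/17, 11,37, 64.7,  67 ]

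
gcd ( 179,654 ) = 1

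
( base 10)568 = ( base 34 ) GO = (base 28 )k8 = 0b1000111000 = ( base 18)1da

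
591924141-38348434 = 553575707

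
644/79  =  644/79 = 8.15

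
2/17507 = 2/17507 = 0.00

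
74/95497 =2/2581= 0.00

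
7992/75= 106+14/25 =106.56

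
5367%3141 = 2226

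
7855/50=1571/10 = 157.10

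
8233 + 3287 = 11520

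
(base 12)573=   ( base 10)807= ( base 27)12O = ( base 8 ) 1447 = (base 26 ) 151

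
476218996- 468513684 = 7705312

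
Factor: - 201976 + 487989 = 286013 = 7^2*13^1*449^1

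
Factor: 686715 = 3^1*5^1*17^1*2693^1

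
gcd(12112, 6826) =2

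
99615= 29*3435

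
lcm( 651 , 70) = 6510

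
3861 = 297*13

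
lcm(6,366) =366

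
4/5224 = 1/1306 = 0.00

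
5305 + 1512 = 6817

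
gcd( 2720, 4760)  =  680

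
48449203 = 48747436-298233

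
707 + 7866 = 8573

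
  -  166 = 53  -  219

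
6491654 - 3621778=2869876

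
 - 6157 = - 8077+1920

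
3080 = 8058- 4978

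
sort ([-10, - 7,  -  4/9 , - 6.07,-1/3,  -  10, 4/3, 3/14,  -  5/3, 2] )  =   [ - 10, - 10 , - 7, - 6.07,- 5/3,-4/9,  -  1/3,3/14, 4/3,2]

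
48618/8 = 6077  +  1/4 = 6077.25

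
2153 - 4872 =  - 2719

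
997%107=34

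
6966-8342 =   -  1376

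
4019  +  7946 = 11965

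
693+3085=3778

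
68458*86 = 5887388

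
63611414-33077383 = 30534031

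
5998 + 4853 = 10851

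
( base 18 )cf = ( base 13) 14A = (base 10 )231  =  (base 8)347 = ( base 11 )1A0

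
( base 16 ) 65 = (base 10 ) 101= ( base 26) 3n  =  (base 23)49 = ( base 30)3B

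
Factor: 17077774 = 2^1*7^2*174263^1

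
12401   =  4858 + 7543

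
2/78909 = 2/78909 = 0.00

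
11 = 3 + 8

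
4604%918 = 14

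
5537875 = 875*6329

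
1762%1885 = 1762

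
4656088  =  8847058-4190970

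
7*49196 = 344372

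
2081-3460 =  - 1379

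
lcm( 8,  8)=8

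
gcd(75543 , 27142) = 1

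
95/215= 19/43 = 0.44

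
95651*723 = 69155673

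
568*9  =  5112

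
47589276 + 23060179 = 70649455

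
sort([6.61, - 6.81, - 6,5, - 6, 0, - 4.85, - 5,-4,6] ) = [ - 6.81, - 6, - 6, - 5, - 4.85, - 4,0,  5,6, 6.61 ]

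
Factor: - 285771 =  - 3^1*95257^1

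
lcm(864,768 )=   6912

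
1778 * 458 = 814324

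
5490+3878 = 9368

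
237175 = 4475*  53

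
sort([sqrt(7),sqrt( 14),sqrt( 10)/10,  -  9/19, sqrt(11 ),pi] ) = [ - 9/19,sqrt( 10)/10, sqrt(7 ),pi,sqrt(11), sqrt( 14 )] 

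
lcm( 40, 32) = 160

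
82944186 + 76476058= 159420244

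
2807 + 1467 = 4274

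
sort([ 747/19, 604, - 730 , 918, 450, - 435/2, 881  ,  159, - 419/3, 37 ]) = [ - 730, - 435/2, - 419/3, 37, 747/19,159,450, 604, 881 , 918]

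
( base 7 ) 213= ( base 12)90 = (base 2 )1101100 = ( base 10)108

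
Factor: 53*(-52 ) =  - 2^2 * 13^1*53^1= - 2756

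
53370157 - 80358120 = -26987963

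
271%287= 271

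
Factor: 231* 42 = 9702 = 2^1  *  3^2*7^2*11^1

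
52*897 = 46644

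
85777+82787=168564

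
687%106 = 51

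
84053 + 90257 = 174310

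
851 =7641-6790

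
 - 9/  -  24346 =9/24346  =  0.00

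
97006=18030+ 78976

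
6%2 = 0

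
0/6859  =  0 = 0.00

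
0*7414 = 0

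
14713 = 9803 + 4910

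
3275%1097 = 1081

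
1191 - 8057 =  - 6866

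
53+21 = 74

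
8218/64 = 4109/32 = 128.41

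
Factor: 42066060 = 2^2*3^1*5^1 * 83^1*8447^1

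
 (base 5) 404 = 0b1101000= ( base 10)104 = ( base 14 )76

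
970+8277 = 9247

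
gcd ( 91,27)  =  1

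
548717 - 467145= 81572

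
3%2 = 1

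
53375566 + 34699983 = 88075549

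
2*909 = 1818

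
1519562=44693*34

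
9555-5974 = 3581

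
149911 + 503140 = 653051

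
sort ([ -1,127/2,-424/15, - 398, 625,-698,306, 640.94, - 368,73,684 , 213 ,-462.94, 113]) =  [ - 698, - 462.94, - 398, -368 ,-424/15, - 1,127/2,73, 113,213,  306,625, 640.94,684]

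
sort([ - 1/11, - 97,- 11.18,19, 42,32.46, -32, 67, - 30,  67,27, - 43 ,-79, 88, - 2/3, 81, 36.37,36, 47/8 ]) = [-97,-79, - 43, - 32, - 30,  -  11.18, - 2/3, - 1/11,47/8,19, 27, 32.46, 36,36.37,42, 67,67,81, 88]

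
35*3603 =126105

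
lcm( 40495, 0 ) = 0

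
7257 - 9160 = -1903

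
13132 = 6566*2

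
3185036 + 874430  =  4059466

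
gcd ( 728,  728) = 728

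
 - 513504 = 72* ( - 7132 ) 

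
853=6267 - 5414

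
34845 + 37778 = 72623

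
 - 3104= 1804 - 4908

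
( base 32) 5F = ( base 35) 50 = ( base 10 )175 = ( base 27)6d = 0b10101111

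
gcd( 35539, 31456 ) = 1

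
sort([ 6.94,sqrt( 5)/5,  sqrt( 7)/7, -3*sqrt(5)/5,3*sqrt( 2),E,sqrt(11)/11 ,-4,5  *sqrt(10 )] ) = [ - 4, - 3*sqrt(5)/5,sqrt(11 )/11,sqrt(7)/7,sqrt( 5)/5,E,3*sqrt(2 ), 6.94,5*sqrt(10)] 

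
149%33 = 17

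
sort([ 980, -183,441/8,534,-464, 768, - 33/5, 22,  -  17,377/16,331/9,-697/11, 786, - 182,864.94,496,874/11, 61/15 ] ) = [ -464, - 183, - 182, -697/11, - 17, -33/5, 61/15,22,377/16,331/9, 441/8,874/11, 496,534,768,786,864.94,980]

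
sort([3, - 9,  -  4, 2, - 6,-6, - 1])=[  -  9, - 6, - 6,-4,-1, 2, 3]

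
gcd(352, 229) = 1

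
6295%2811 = 673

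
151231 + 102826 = 254057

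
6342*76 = 481992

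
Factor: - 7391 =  - 19^1 * 389^1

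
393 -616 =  - 223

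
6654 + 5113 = 11767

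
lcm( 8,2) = 8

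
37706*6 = 226236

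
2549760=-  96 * ( -26560) 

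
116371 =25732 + 90639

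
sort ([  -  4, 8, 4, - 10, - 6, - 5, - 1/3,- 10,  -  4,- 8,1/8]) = [ - 10, - 10 , - 8 , - 6, - 5 , - 4, - 4,  -  1/3, 1/8, 4, 8] 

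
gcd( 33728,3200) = 64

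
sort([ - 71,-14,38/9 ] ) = [-71,-14,38/9 ] 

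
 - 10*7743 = - 77430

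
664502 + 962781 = 1627283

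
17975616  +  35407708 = 53383324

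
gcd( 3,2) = 1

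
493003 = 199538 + 293465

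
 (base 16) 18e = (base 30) d8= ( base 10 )398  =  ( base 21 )ik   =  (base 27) ek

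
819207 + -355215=463992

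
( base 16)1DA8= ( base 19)120B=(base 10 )7592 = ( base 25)C3H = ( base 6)55052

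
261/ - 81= -29/9 = - 3.22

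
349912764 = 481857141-131944377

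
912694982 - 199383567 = 713311415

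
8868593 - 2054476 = 6814117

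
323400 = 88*3675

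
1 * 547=547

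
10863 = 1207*9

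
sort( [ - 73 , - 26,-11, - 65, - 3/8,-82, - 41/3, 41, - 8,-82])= [- 82, - 82 ,- 73,-65, - 26, - 41/3, - 11, - 8, - 3/8, 41]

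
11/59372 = 11/59372 = 0.00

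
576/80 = 36/5  =  7.20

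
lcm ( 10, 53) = 530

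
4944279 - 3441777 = 1502502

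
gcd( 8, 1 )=1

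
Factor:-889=-7^1 * 127^1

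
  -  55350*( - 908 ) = 50257800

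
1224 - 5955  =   - 4731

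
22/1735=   22/1735 = 0.01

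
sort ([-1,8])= [ - 1, 8]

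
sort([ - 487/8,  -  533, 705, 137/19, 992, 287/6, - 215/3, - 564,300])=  [ - 564, - 533,  -  215/3, - 487/8, 137/19,287/6, 300,705,992]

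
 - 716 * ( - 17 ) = 12172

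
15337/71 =15337/71 = 216.01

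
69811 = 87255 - 17444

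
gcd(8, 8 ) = 8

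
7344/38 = 193+5/19 = 193.26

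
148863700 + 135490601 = 284354301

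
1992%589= 225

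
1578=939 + 639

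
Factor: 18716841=3^2*11^1*13^1*14543^1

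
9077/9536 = 9077/9536 =0.95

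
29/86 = 29/86 = 0.34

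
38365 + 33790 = 72155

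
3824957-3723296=101661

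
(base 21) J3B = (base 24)eg5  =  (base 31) 8ol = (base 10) 8453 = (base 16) 2105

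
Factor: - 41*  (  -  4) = 164 = 2^2*41^1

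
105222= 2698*39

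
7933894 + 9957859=17891753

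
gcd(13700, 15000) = 100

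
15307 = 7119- - 8188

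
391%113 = 52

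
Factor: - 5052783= - 3^1*31^1*54331^1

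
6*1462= 8772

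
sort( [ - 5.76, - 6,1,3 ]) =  [ - 6, - 5.76, 1 , 3] 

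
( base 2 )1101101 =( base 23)4H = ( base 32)3d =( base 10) 109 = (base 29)3m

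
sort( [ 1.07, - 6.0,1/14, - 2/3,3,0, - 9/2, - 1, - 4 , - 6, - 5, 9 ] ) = [ - 6.0,-6,  -  5, - 9/2, - 4, - 1, - 2/3, 0,1/14,1.07,3,9 ] 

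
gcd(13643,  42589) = 1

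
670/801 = 670/801  =  0.84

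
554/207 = 2 + 140/207= 2.68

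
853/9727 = 853/9727 = 0.09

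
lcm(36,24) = 72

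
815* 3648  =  2973120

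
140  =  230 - 90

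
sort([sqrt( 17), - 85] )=[ - 85,sqrt ( 17)]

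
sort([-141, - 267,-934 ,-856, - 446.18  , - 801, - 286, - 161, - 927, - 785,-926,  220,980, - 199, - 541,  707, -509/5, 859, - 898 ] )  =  [ - 934, - 927,  -  926,  -  898 , - 856, - 801,-785, - 541, - 446.18, - 286, - 267, - 199, - 161,- 141,- 509/5,220, 707 , 859, 980] 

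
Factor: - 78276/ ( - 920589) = 26092/306863= 2^2*11^1*47^( - 1) * 593^1*6529^( - 1 ) 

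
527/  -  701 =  - 527/701 = - 0.75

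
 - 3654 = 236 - 3890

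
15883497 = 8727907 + 7155590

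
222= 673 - 451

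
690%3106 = 690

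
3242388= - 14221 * ( - 228 ) 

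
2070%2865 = 2070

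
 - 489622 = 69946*( - 7)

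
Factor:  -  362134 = -2^1*17^1 * 10651^1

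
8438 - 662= 7776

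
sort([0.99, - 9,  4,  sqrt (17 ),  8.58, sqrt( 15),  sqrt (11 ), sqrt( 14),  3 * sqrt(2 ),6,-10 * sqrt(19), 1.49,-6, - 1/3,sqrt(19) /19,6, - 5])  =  [ - 10*sqrt( 19 ), - 9, - 6,-5, - 1/3 , sqrt (19 ) /19,0.99, 1.49, sqrt(11),sqrt(14 ),sqrt(15), 4,  sqrt( 17),  3*sqrt ( 2),6,  6,  8.58] 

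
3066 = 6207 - 3141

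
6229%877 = 90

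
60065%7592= 6921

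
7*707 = 4949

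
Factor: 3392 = 2^6 * 53^1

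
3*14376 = 43128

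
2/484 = 1/242 = 0.00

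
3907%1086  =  649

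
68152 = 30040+38112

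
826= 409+417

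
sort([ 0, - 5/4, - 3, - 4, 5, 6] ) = [ - 4,  -  3,-5/4, 0,5, 6] 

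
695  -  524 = 171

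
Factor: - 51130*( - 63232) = 3233052160 = 2^9*5^1 * 13^1*19^1* 5113^1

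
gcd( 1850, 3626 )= 74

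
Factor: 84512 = 2^5*19^1  *139^1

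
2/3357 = 2/3357 = 0.00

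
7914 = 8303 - 389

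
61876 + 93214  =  155090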